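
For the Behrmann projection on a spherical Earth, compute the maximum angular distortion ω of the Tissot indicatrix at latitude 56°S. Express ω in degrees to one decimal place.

48.6°

The Behrmann projection is cylindrical equal-area with φ₀ = 30°. A cylindrical equal-area projection with standard parallel φ₀ has meridian scale h = cos φ / cos φ₀ and parallel scale k = cos φ₀ / cos φ (so areas are preserved, h·k = 1).
At 56°: h = 0.6457, k = 1.549; principal scales a = 1.549, b = 0.6457.
sin(ω/2) = (a − b)/(a + b) = 0.9030/2.194 = 0.4115, so ω = 2 arcsin(0.4115) ≈ 48.6°.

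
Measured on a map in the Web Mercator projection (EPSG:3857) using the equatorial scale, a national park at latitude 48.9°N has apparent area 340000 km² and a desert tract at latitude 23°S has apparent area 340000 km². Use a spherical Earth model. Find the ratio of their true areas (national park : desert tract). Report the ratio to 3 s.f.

Since Mercator area scale is 1/cos²φ, the true area equals the apparent area multiplied by cos²φ.
True area of national park: 340000 × cos²(48.9°) = 340000 × 0.4321 = 146900 km².
True area of desert tract: 340000 × cos²(23°) = 340000 × 0.8473 = 288100 km².
Ratio = 146900 / 288100 ≈ 0.510.

0.510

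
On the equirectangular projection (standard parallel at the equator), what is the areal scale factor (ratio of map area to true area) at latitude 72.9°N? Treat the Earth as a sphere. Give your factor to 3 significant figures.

Plate carrée maps x = Rλ, y = Rφ. The meridian scale is h = 1 and the parallel scale is k = 1/cos φ = sec φ.
Areal scale = h·k = 1 × sec φ; at 72.9°, h = 1.000, k = 3.401, so h·k = 3.401.

3.40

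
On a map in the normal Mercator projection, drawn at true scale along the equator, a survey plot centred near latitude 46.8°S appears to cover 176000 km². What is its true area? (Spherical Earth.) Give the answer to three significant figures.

The Mercator projection is conformal; its linear scale factor is the same in every direction and equals sec φ = 1/cos φ.
Areal scale = k² = sec²φ = 1/cos²(46.8°) = 1/0.6845² = 2.134.
True area = apparent / (areal scale) = 176000 / 2.134 ≈ 82500 km².

82500 km²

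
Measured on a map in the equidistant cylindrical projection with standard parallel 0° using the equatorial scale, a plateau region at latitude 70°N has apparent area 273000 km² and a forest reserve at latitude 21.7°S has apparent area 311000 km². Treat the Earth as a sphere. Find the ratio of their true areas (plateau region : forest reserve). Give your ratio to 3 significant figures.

Plate carrée has h = 1 and k = sec φ, giving areal scale sec φ; true area = (apparent area) · cos φ.
True area of plateau region: 273000 × cos(70°) = 273000 × 0.3420 = 93370 km².
True area of forest reserve: 311000 × cos(21.7°) = 311000 × 0.9291 = 289000 km².
Ratio = 93370 / 289000 ≈ 0.323.

0.323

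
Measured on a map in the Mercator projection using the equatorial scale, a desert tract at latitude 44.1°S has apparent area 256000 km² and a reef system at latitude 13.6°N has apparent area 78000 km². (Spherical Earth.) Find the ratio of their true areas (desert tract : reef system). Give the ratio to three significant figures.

On Mercator the areal scale is sec²φ, so true area = apparent × cos²φ.
True area of desert tract: 256000 × cos²(44.1°) = 256000 × 0.5157 = 132000 km².
True area of reef system: 78000 × cos²(13.6°) = 78000 × 0.9447 = 73690 km².
Ratio = 132000 / 73690 ≈ 1.79.

1.79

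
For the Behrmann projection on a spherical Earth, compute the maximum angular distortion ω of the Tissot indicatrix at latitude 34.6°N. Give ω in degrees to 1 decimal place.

The Behrmann projection is cylindrical equal-area with φ₀ = 30°. Cylindrical equal-area (φ₀ = 30°): h = cos φ / cos 30° along meridians, k = cos 30° / cos φ along parallels; h·k = 1.
At 34.6°: h = 0.9505, k = 1.052; principal scales a = 1.052, b = 0.9505.
sin(ω/2) = (a − b)/(a + b) = 0.1016/2.003 = 0.05075, so ω = 2 arcsin(0.05075) ≈ 5.8°.

5.8°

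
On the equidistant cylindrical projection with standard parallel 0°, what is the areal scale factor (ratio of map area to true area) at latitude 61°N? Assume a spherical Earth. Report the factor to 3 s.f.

2.06

Plate carrée maps x = Rλ, y = Rφ. The meridian scale is h = 1 and the parallel scale is k = 1/cos φ = sec φ.
Areal scale = h·k = 1 × sec φ; at 61°, h = 1.000, k = 2.063, so h·k = 2.063.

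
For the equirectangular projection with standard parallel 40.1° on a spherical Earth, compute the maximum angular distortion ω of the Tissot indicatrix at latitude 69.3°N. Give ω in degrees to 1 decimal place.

43.2°

With standard parallel φ₀ = 40.1°, the equirectangular projection gives x = Rλ cos φ₀, y = Rφ, so h = 1 and k = cos 40.1° / cos φ.
At 69.3°: h = 1.000, k = 2.164; principal scales a = 2.164, b = 1.000.
sin(ω/2) = (a − b)/(a + b) = 1.164/3.164 = 0.3679, so ω = 2 arcsin(0.3679) ≈ 43.2°.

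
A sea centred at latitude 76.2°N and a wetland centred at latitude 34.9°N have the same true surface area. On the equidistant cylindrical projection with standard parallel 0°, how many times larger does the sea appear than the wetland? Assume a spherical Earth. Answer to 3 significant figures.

In the plate carrée (x = Rλ, y = Rφ), meridians are true-scale (h = 1) and parallels are stretched by k = sec φ.
Areal scale at 76.2°: h·k = 1.000 × 4.192 = 4.192.
Areal scale at 34.9°: h·k = 1.000 × 1.219 = 1.219.
Ratio = 4.192/1.219 ≈ 3.44.

3.44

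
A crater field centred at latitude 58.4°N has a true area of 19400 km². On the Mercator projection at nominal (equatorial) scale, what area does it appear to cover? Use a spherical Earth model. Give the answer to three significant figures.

Mercator is conformal, so the point scale is isotropic: h = k = sec φ = 1/cos φ.
Areal scale = k² = sec²φ = 1/cos²(58.4°) = 1/0.5240² = 3.642.
Apparent area = 19400 × 3.642 ≈ 70700 km².

70700 km²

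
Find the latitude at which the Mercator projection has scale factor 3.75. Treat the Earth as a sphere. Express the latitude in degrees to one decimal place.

Mercator scale is k = sec φ = 1/cos φ.
1/cos φ = 3.75  ⇒  cos φ = 0.2667  ⇒  φ = arccos(0.2667) ≈ 74.5°.

74.5°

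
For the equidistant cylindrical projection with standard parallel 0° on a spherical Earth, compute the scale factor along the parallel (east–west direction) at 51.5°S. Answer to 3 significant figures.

For the equirectangular projection with φ₀ = 0 (plate carrée), h = 1 along meridians and k = sec φ along parallels.
k = 1/cos 51.5° = 1/0.6225 = 1.606.

1.61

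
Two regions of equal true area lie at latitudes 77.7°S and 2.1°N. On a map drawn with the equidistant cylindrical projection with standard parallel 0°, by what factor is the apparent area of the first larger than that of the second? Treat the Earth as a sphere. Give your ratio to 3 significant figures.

Plate carrée maps x = Rλ, y = Rφ. The meridian scale is h = 1 and the parallel scale is k = 1/cos φ = sec φ.
Areal scale at 77.7°: h·k = 1.000 × 4.694 = 4.694.
Areal scale at 2.1°: h·k = 1.000 × 1.001 = 1.001.
Ratio = 4.694/1.001 ≈ 4.69.

4.69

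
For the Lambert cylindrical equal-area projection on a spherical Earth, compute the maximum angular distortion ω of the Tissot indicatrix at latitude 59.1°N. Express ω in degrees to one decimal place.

The Lambert cylindrical equal-area projection is the cylindrical equal-area projection with its standard parallel at the equator (φ₀ = 0). Cylindrical equal-area (φ₀ = 0°): h = cos φ / cos 0° along meridians, k = cos 0° / cos φ along parallels; h·k = 1.
At 59.1°: h = 0.5135, k = 1.947; principal scales a = 1.947, b = 0.5135.
sin(ω/2) = (a − b)/(a + b) = 1.434/2.461 = 0.5826, so ω = 2 arcsin(0.5826) ≈ 71.3°.

71.3°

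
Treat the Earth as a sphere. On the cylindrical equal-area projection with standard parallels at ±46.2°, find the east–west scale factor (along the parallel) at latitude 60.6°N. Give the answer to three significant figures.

Cylindrical equal-area (φ₀ = 46.2°): h = cos φ / cos 46.2° along meridians, k = cos 46.2° / cos φ along parallels; h·k = 1.
k = cos 46.2° / cos 60.6° = 0.6921/0.4909 = 1.410.

1.41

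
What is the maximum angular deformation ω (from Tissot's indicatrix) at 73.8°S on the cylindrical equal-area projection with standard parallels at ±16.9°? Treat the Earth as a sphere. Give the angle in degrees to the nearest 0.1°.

115.0°

A cylindrical equal-area projection with standard parallel φ₀ has meridian scale h = cos φ / cos φ₀ and parallel scale k = cos φ₀ / cos φ (so areas are preserved, h·k = 1).
At 73.8°: h = 0.2916, k = 3.430; principal scales a = 3.430, b = 0.2916.
sin(ω/2) = (a − b)/(a + b) = 3.138/3.721 = 0.8433, so ω = 2 arcsin(0.8433) ≈ 115.0°.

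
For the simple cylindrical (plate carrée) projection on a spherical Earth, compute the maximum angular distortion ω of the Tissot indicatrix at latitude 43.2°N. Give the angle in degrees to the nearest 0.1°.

In the plate carrée (x = Rλ, y = Rφ), meridians are true-scale (h = 1) and parallels are stretched by k = sec φ.
At 43.2°: h = 1.000, k = 1.372; principal scales a = 1.372, b = 1.000.
sin(ω/2) = (a − b)/(a + b) = 0.3718/2.372 = 0.1568, so ω = 2 arcsin(0.1568) ≈ 18.0°.

18.0°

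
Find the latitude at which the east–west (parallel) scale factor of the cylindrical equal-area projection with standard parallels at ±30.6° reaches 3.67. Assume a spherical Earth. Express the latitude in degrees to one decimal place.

76.4°

Cylindrical equal-area (φ₀ = 30.6°): h = cos φ / cos 30.6° along meridians, k = cos 30.6° / cos φ along parallels; h·k = 1.
k = cos φ₀ / cos φ = 3.67  ⇒  cos φ = cos 30.6° / 3.67 = 0.2345.
φ = arccos(0.2345) ≈ 76.4°.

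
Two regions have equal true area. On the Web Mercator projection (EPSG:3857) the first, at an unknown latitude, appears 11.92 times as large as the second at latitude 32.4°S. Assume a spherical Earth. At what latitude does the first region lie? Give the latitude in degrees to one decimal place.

Mercator areal scale is sec²φ, so apparent-area ratio = sec²φ₁ / sec²φ₂ = cos²φ₂ / cos²φ₁.
cos²φ₂ / cos²φ₁ = 11.92  ⇒  cos φ₁ = cos 32.4° / √11.92 = 0.8443/3.453 = 0.2446.
φ₁ = arccos(0.2446) ≈ 75.8°.

75.8°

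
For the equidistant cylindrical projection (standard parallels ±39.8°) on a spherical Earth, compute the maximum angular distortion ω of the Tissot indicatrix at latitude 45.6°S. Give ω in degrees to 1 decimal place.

In the equirectangular projection with standard parallel φ₀ = 39.8° (x = Rλ cos φ₀, y = Rφ), meridians are true-scale (h = 1) and the parallel scale is k = cos φ₀ / cos φ.
At 45.6°: h = 1.000, k = 1.098; principal scales a = 1.098, b = 1.000.
sin(ω/2) = (a − b)/(a + b) = 0.09808/2.098 = 0.04675, so ω = 2 arcsin(0.04675) ≈ 5.4°.

5.4°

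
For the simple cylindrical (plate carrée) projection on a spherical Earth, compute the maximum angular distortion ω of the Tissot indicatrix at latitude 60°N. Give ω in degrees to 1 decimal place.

38.9°

Plate carrée maps x = Rλ, y = Rφ. The meridian scale is h = 1 and the parallel scale is k = 1/cos φ = sec φ.
At 60°: h = 1.000, k = 2.000; principal scales a = 2.000, b = 1.000.
sin(ω/2) = (a − b)/(a + b) = 1.0000/3.000 = 0.3333, so ω = 2 arcsin(0.3333) ≈ 38.9°.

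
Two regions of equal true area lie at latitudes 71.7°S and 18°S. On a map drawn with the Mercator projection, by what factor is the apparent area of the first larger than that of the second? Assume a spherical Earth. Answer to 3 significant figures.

9.17

Mercator is conformal with k = sec φ, so areal scale = k² = sec²φ.
At 71.7°: sec²(71.7°) = 1/0.3140² = 10.14.
At 18°: sec²(18°) = 1/0.9511² = 1.106.
Ratio = 10.14/1.106 = cos²(18°)/cos²(71.7°) ≈ 9.17.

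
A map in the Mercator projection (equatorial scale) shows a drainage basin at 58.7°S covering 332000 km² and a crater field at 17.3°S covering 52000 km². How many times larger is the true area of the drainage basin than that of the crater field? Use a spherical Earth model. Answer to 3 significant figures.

Since Mercator area scale is 1/cos²φ, the true area equals the apparent area multiplied by cos²φ.
True area of drainage basin: 332000 × cos²(58.7°) = 332000 × 0.2699 = 89610 km².
True area of crater field: 52000 × cos²(17.3°) = 52000 × 0.9116 = 47400 km².
Ratio = 89610 / 47400 ≈ 1.89.

1.89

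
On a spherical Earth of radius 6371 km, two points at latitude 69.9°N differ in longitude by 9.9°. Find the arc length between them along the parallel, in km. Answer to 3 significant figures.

Arc length along a parallel = R cos φ · Δλ (with Δλ in radians).
= 6371 × cos 69.9° × (9.9° × π/180) = 6371 × 0.3437 × 0.1728 ≈ 378 km.

378 km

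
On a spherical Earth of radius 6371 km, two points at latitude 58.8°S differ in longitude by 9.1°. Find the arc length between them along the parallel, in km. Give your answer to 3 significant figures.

524 km

Arc length along a parallel = R cos φ · Δλ (with Δλ in radians).
= 6371 × cos 58.8° × (9.1° × π/180) = 6371 × 0.5180 × 0.1588 ≈ 524 km.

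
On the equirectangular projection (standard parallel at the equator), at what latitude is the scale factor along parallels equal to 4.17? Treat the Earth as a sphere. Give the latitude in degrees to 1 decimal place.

76.1°

Plate carrée: h = 1, k = sec φ along parallels.
sec φ = 4.17  ⇒  cos φ = 0.2398  ⇒  φ ≈ 76.1°.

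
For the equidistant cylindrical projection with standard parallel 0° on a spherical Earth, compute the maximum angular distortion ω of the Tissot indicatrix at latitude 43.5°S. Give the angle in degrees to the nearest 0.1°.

In the plate carrée (x = Rλ, y = Rφ), meridians are true-scale (h = 1) and parallels are stretched by k = sec φ.
At 43.5°: h = 1.000, k = 1.379; principal scales a = 1.379, b = 1.000.
sin(ω/2) = (a − b)/(a + b) = 0.3786/2.379 = 0.1592, so ω = 2 arcsin(0.1592) ≈ 18.3°.

18.3°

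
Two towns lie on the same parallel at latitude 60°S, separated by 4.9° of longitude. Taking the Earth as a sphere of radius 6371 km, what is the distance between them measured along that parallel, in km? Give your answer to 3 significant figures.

272 km

Arc length along a parallel = R cos φ · Δλ (with Δλ in radians).
= 6371 × cos 60° × (4.9° × π/180) = 6371 × 0.5000 × 0.08552 ≈ 272 km.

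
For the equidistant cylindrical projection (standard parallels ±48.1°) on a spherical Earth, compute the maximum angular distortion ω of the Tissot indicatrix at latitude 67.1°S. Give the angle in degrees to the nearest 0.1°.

With standard parallel φ₀ = 48.1°, the equirectangular projection gives x = Rλ cos φ₀, y = Rφ, so h = 1 and k = cos 48.1° / cos φ.
At 67.1°: h = 1.000, k = 1.716; principal scales a = 1.716, b = 1.000.
sin(ω/2) = (a − b)/(a + b) = 0.7162/2.716 = 0.2637, so ω = 2 arcsin(0.2637) ≈ 30.6°.

30.6°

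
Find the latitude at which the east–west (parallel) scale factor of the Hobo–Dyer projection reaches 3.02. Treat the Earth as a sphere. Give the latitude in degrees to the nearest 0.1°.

The Hobo–Dyer projection is cylindrical equal-area with φ₀ = 37.5°. For cylindrical equal-area with standard parallel φ₀, h = cos φ / cos φ₀ and k = cos φ₀ / cos φ, so h·k = 1.
k = cos φ₀ / cos φ = 3.02  ⇒  cos φ = cos 37.5° / 3.02 = 0.2627.
φ = arccos(0.2627) ≈ 74.8°.

74.8°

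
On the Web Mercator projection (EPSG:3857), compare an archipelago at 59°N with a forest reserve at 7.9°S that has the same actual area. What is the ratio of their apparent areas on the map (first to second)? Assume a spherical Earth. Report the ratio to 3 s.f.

On Mercator, area is exaggerated by sec²φ = 1/cos²φ.
At 59°: sec²(59°) = 1/0.5150² = 3.770.
At 7.9°: sec²(7.9°) = 1/0.9905² = 1.019.
Ratio = 3.770/1.019 = cos²(7.9°)/cos²(59°) ≈ 3.70.

3.70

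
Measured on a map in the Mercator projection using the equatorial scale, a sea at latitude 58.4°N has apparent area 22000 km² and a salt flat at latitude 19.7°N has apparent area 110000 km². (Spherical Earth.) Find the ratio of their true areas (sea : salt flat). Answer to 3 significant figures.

On Mercator the areal scale is sec²φ, so true area = apparent × cos²φ.
True area of sea: 22000 × cos²(58.4°) = 22000 × 0.2746 = 6040 km².
True area of salt flat: 110000 × cos²(19.7°) = 110000 × 0.8864 = 97500 km².
Ratio = 6040 / 97500 ≈ 0.0620.

0.0620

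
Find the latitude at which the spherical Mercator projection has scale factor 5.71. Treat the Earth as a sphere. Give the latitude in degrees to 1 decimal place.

79.9°

Mercator scale is k = sec φ = 1/cos φ.
1/cos φ = 5.71  ⇒  cos φ = 0.1751  ⇒  φ = arccos(0.1751) ≈ 79.9°.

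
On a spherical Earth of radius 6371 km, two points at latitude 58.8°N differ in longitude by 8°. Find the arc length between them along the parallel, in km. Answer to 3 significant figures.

Arc length along a parallel = R cos φ · Δλ (with Δλ in radians).
= 6371 × cos 58.8° × (8° × π/180) = 6371 × 0.5180 × 0.1396 ≈ 461 km.

461 km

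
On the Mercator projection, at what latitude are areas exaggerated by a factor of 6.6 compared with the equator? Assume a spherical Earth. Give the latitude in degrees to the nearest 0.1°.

67.1°

Mercator areal scale is sec²φ.
sec²φ = 6.6  ⇒  cos²φ = 0.1515  ⇒  cos φ = 0.3892.
φ = arccos(0.3892) ≈ 67.1°.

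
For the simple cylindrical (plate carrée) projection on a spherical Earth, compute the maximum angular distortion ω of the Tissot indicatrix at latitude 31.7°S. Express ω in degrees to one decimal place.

9.2°

Plate carrée maps x = Rλ, y = Rφ. The meridian scale is h = 1 and the parallel scale is k = 1/cos φ = sec φ.
At 31.7°: h = 1.000, k = 1.175; principal scales a = 1.175, b = 1.000.
sin(ω/2) = (a − b)/(a + b) = 0.1753/2.175 = 0.08061, so ω = 2 arcsin(0.08061) ≈ 9.2°.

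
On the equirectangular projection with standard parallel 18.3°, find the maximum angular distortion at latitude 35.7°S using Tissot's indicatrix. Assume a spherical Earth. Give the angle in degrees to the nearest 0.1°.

In the equirectangular projection with standard parallel φ₀ = 18.3° (x = Rλ cos φ₀, y = Rφ), meridians are true-scale (h = 1) and the parallel scale is k = cos φ₀ / cos φ.
At 35.7°: h = 1.000, k = 1.169; principal scales a = 1.169, b = 1.000.
sin(ω/2) = (a − b)/(a + b) = 0.1691/2.169 = 0.07797, so ω = 2 arcsin(0.07797) ≈ 8.9°.

8.9°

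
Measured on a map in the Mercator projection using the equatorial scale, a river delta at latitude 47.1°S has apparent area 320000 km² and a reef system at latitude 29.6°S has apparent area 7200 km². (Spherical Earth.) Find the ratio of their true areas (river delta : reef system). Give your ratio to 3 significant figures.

Mercator's areal exaggeration is sec²φ; hence true area = (apparent area) · cos²φ.
True area of river delta: 320000 × cos²(47.1°) = 320000 × 0.4634 = 148300 km².
True area of reef system: 7200 × cos²(29.6°) = 7200 × 0.7560 = 5443 km².
Ratio = 148300 / 5443 ≈ 27.2.

27.2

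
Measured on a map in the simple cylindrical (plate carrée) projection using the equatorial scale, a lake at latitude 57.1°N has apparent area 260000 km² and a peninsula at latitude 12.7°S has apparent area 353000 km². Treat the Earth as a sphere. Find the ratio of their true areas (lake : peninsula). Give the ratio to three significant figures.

Plate carrée has h = 1 and k = sec φ, giving areal scale sec φ; true area = (apparent area) · cos φ.
True area of lake: 260000 × cos(57.1°) = 260000 × 0.5432 = 141200 km².
True area of peninsula: 353000 × cos(12.7°) = 353000 × 0.9755 = 344400 km².
Ratio = 141200 / 344400 ≈ 0.410.

0.410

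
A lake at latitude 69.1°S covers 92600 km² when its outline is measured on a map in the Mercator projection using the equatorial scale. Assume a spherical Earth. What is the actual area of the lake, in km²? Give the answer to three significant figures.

11800 km²

The Mercator projection is conformal; its linear scale factor is the same in every direction and equals sec φ = 1/cos φ.
Areal scale = k² = sec²φ = 1/cos²(69.1°) = 1/0.3567² = 7.858.
True area = apparent / (areal scale) = 92600 / 7.858 ≈ 11800 km².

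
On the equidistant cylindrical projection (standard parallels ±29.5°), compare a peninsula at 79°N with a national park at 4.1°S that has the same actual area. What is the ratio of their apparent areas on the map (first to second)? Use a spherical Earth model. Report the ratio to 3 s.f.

In the equirectangular projection with standard parallel φ₀ = 29.5° (x = Rλ cos φ₀, y = Rφ), meridians are true-scale (h = 1) and the parallel scale is k = cos φ₀ / cos φ.
Areal scale at 79°: h·k = 1.000 × 4.561 = 4.561.
Areal scale at 4.1°: h·k = 1.000 × 0.8726 = 0.8726.
Ratio = 4.561/0.8726 ≈ 5.23.

5.23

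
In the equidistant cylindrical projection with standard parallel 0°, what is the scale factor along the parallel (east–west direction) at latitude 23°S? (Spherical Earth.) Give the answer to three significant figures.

For the equirectangular projection with φ₀ = 0 (plate carrée), h = 1 along meridians and k = sec φ along parallels.
k = 1/cos 23° = 1/0.9205 = 1.086.

1.09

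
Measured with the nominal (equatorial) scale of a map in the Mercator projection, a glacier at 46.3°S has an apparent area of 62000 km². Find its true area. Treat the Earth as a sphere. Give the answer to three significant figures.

The Mercator projection is conformal; its linear scale factor is the same in every direction and equals sec φ = 1/cos φ.
Areal scale = k² = sec²φ = 1/cos²(46.3°) = 1/0.6909² = 2.095.
True area = apparent / (areal scale) = 62000 / 2.095 ≈ 29600 km².

29600 km²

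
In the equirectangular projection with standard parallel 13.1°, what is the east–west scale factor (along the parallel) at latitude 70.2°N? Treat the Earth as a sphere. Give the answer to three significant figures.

2.88

The equidistant cylindrical projection with φ₀ = 13.1° has h = 1 (meridians true) and k = cos φ₀ / cos φ along parallels.
k = cos 13.1° / cos 70.2° = 0.9740/0.3387 = 2.875.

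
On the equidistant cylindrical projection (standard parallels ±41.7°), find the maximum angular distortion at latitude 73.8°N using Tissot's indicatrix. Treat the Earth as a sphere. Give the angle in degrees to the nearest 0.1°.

54.3°

In the equirectangular projection with standard parallel φ₀ = 41.7° (x = Rλ cos φ₀, y = Rφ), meridians are true-scale (h = 1) and the parallel scale is k = cos φ₀ / cos φ.
At 73.8°: h = 1.000, k = 2.676; principal scales a = 2.676, b = 1.000.
sin(ω/2) = (a − b)/(a + b) = 1.676/3.676 = 0.4560, so ω = 2 arcsin(0.4560) ≈ 54.3°.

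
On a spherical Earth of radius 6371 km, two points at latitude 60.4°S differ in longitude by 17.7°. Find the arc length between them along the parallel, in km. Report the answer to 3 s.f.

Arc length along a parallel = R cos φ · Δλ (with Δλ in radians).
= 6371 × cos 60.4° × (17.7° × π/180) = 6371 × 0.4939 × 0.3089 ≈ 972 km.

972 km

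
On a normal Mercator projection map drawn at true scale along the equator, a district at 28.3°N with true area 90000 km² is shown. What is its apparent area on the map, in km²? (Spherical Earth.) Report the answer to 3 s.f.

116000 km²

The Mercator projection is conformal; its linear scale factor is the same in every direction and equals sec φ = 1/cos φ.
Areal scale = k² = sec²φ = 1/cos²(28.3°) = 1/0.8805² = 1.290.
Apparent area = 90000 × 1.290 ≈ 116000 km².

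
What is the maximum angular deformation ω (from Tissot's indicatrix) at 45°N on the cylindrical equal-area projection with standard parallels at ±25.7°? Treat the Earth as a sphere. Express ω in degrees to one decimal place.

Cylindrical equal-area (φ₀ = 25.7°): h = cos φ / cos 25.7° along meridians, k = cos 25.7° / cos φ along parallels; h·k = 1.
At 45°: h = 0.7847, k = 1.274; principal scales a = 1.274, b = 0.7847.
sin(ω/2) = (a − b)/(a + b) = 0.4896/2.059 = 0.2378, so ω = 2 arcsin(0.2378) ≈ 27.5°.

27.5°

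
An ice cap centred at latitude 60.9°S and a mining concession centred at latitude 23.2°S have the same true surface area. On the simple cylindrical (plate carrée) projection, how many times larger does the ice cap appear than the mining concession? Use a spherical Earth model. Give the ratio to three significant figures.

In the plate carrée (x = Rλ, y = Rφ), meridians are true-scale (h = 1) and parallels are stretched by k = sec φ.
Areal scale at 60.9°: h·k = 1.000 × 2.056 = 2.056.
Areal scale at 23.2°: h·k = 1.000 × 1.088 = 1.088.
Ratio = 2.056/1.088 ≈ 1.89.

1.89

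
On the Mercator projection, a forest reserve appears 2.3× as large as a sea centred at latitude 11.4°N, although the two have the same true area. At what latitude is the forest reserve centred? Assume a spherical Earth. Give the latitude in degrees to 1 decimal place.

For equal true areas on Mercator, apparent areas scale as sec²φ, so the ratio is cos²φ₂ / cos²φ₁.
cos²φ₂ / cos²φ₁ = 2.3  ⇒  cos φ₁ = cos 11.4° / √2.3 = 0.9803/1.517 = 0.6464.
φ₁ = arccos(0.6464) ≈ 49.7°.

49.7°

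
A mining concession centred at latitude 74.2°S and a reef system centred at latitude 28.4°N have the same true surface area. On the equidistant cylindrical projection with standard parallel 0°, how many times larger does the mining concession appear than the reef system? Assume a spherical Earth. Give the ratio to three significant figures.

For the equirectangular projection with φ₀ = 0 (plate carrée), h = 1 along meridians and k = sec φ along parallels.
Areal scale at 74.2°: h·k = 1.000 × 3.673 = 3.673.
Areal scale at 28.4°: h·k = 1.000 × 1.137 = 1.137.
Ratio = 3.673/1.137 ≈ 3.23.

3.23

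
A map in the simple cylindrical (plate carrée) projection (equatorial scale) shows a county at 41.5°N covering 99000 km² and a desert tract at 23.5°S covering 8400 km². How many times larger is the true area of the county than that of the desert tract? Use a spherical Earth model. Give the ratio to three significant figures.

9.63

On the plate carrée, areal scale = h·k = 1 × sec φ, so true area = apparent × cos φ.
True area of county: 99000 × cos(41.5°) = 99000 × 0.7490 = 74150 km².
True area of desert tract: 8400 × cos(23.5°) = 8400 × 0.9171 = 7703 km².
Ratio = 74150 / 7703 ≈ 9.63.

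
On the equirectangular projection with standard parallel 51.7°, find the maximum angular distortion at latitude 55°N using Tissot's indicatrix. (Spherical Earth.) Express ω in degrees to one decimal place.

In the equirectangular projection with standard parallel φ₀ = 51.7° (x = Rλ cos φ₀, y = Rφ), meridians are true-scale (h = 1) and the parallel scale is k = cos φ₀ / cos φ.
At 55°: h = 1.000, k = 1.081; principal scales a = 1.081, b = 1.000.
sin(ω/2) = (a − b)/(a + b) = 0.08055/2.081 = 0.03872, so ω = 2 arcsin(0.03872) ≈ 4.4°.

4.4°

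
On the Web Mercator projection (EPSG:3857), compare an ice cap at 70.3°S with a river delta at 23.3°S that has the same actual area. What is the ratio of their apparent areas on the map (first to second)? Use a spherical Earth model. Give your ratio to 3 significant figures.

On Mercator, area is exaggerated by sec²φ = 1/cos²φ.
At 70.3°: sec²(70.3°) = 1/0.3371² = 8.800.
At 23.3°: sec²(23.3°) = 1/0.9184² = 1.185.
Ratio = 8.800/1.185 = cos²(23.3°)/cos²(70.3°) ≈ 7.42.

7.42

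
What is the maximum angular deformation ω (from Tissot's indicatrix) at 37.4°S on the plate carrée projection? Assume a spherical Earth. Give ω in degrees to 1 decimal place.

13.2°

In the plate carrée (x = Rλ, y = Rφ), meridians are true-scale (h = 1) and parallels are stretched by k = sec φ.
At 37.4°: h = 1.000, k = 1.259; principal scales a = 1.259, b = 1.000.
sin(ω/2) = (a − b)/(a + b) = 0.2588/2.259 = 0.1146, so ω = 2 arcsin(0.1146) ≈ 13.2°.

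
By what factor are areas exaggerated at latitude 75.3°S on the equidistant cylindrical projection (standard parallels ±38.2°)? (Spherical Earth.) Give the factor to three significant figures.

In the equirectangular projection with standard parallel φ₀ = 38.2° (x = Rλ cos φ₀, y = Rφ), meridians are true-scale (h = 1) and the parallel scale is k = cos φ₀ / cos φ.
Areal scale = h·k = 1 × cos φ₀ / cos φ; at 75.3°, h = 1.000, k = 3.097, so h·k = 3.097.

3.10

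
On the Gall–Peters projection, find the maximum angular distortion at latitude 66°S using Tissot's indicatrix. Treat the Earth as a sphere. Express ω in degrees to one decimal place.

60.4°

Gall–Peters is a cylindrical equal-area projection with standard parallels at ±45°. For cylindrical equal-area with standard parallel φ₀, h = cos φ / cos φ₀ and k = cos φ₀ / cos φ, so h·k = 1.
At 66°: h = 0.5752, k = 1.738; principal scales a = 1.738, b = 0.5752.
sin(ω/2) = (a − b)/(a + b) = 1.163/2.314 = 0.5028, so ω = 2 arcsin(0.5028) ≈ 60.4°.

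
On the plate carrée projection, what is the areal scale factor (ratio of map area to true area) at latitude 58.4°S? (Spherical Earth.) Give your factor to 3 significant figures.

1.91

For the equirectangular projection with φ₀ = 0 (plate carrée), h = 1 along meridians and k = sec φ along parallels.
Areal scale = h·k = 1 × sec φ; at 58.4°, h = 1.000, k = 1.908, so h·k = 1.908.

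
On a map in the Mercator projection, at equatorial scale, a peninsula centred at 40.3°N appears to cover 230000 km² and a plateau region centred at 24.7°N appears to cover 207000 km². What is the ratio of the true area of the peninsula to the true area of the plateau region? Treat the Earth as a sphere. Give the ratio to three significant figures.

Mercator's areal exaggeration is sec²φ; hence true area = (apparent area) · cos²φ.
True area of peninsula: 230000 × cos²(40.3°) = 230000 × 0.5817 = 133800 km².
True area of plateau region: 207000 × cos²(24.7°) = 207000 × 0.8254 = 170900 km².
Ratio = 133800 / 170900 ≈ 0.783.

0.783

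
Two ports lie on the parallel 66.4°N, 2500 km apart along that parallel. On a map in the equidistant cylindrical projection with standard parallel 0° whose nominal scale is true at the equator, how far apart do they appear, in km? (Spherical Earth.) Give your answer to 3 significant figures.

6240 km

In the plate carrée (x = Rλ, y = Rφ), meridians are true-scale (h = 1) and parallels are stretched by k = sec φ.
Along the parallel, k = sec 66.4° = 1/0.4003 = 2.498.
Map distance = 2500 × 2.498 ≈ 6240 km.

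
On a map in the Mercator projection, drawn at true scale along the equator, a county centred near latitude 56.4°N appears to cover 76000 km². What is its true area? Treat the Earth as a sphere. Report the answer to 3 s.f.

23300 km²

The Mercator projection is conformal; its linear scale factor is the same in every direction and equals sec φ = 1/cos φ.
Areal scale = k² = sec²φ = 1/cos²(56.4°) = 1/0.5534² = 3.265.
True area = apparent / (areal scale) = 76000 / 3.265 ≈ 23300 km².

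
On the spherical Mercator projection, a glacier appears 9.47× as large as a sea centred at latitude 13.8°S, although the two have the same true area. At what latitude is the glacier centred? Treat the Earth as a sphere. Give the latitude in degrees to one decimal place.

On Mercator, (apparent₁)/(apparent₂) = sec²φ₁ / sec²φ₂ when true areas are equal.
cos²φ₂ / cos²φ₁ = 9.47  ⇒  cos φ₁ = cos 13.8° / √9.47 = 0.9711/3.077 = 0.3156.
φ₁ = arccos(0.3156) ≈ 71.6°.

71.6°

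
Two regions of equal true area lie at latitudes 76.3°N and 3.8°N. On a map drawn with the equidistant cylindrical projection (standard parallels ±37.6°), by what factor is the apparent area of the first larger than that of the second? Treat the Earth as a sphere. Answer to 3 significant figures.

In the equirectangular projection with standard parallel φ₀ = 37.6° (x = Rλ cos φ₀, y = Rφ), meridians are true-scale (h = 1) and the parallel scale is k = cos φ₀ / cos φ.
Areal scale at 76.3°: h·k = 1.000 × 3.345 = 3.345.
Areal scale at 3.8°: h·k = 1.000 × 0.7940 = 0.7940.
Ratio = 3.345/0.7940 ≈ 4.21.

4.21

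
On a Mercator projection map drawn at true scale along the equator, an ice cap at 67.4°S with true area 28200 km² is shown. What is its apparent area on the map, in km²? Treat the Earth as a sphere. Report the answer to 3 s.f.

191000 km²

The Mercator projection is conformal; its linear scale factor is the same in every direction and equals sec φ = 1/cos φ.
Areal scale = k² = sec²φ = 1/cos²(67.4°) = 1/0.3843² = 6.771.
Apparent area = 28200 × 6.771 ≈ 191000 km².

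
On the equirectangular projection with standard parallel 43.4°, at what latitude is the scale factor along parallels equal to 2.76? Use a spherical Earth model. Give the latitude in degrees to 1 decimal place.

With standard parallel φ₀ = 43.4°, the equirectangular projection gives x = Rλ cos φ₀, y = Rφ, so h = 1 and k = cos 43.4° / cos φ.
k = cos φ₀ / cos φ = 2.76  ⇒  cos φ = cos 43.4° / 2.76 = 0.2633.
φ = arccos(0.2633) ≈ 74.7°.

74.7°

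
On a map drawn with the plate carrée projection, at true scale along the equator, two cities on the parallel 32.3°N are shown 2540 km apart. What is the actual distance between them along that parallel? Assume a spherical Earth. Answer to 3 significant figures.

2150 km

In the plate carrée (x = Rλ, y = Rφ), meridians are true-scale (h = 1) and parallels are stretched by k = sec φ.
Along the parallel at 32.3°, map distances are exaggerated by k = sec 32.3° = 1.183.
True distance = 2540 / 1.183 = 2540 × cos 32.3° ≈ 2150 km.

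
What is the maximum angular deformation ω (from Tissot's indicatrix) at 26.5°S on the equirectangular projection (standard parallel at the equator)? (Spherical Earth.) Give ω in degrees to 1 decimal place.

6.4°

Plate carrée maps x = Rλ, y = Rφ. The meridian scale is h = 1 and the parallel scale is k = 1/cos φ = sec φ.
At 26.5°: h = 1.000, k = 1.117; principal scales a = 1.117, b = 1.000.
sin(ω/2) = (a − b)/(a + b) = 0.1174/2.117 = 0.05545, so ω = 2 arcsin(0.05545) ≈ 6.4°.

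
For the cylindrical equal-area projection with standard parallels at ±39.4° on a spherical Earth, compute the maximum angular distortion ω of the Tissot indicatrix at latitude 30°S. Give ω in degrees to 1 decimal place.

Cylindrical equal-area (φ₀ = 39.4°): h = cos φ / cos 39.4° along meridians, k = cos 39.4° / cos φ along parallels; h·k = 1.
At 30°: h = 1.121, k = 0.8923; principal scales a = 1.121, b = 0.8923.
sin(ω/2) = (a − b)/(a + b) = 0.2285/2.013 = 0.1135, so ω = 2 arcsin(0.1135) ≈ 13.0°.

13.0°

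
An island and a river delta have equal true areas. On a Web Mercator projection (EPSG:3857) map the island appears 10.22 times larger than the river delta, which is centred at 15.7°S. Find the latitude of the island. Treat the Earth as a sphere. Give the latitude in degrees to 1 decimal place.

72.5°

For equal true areas on Mercator, apparent areas scale as sec²φ, so the ratio is cos²φ₂ / cos²φ₁.
cos²φ₂ / cos²φ₁ = 10.22  ⇒  cos φ₁ = cos 15.7° / √10.22 = 0.9627/3.197 = 0.3011.
φ₁ = arccos(0.3011) ≈ 72.5°.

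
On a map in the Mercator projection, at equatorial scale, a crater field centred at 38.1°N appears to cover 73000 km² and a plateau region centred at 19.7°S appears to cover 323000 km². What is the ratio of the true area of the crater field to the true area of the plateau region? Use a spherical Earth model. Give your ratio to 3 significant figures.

On Mercator the areal scale is sec²φ, so true area = apparent × cos²φ.
True area of crater field: 73000 × cos²(38.1°) = 73000 × 0.6193 = 45210 km².
True area of plateau region: 323000 × cos²(19.7°) = 323000 × 0.8864 = 286300 km².
Ratio = 45210 / 286300 ≈ 0.158.

0.158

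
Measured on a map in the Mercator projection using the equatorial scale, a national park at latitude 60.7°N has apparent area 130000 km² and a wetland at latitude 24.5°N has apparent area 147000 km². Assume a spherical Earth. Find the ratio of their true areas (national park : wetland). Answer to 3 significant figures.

Mercator's areal exaggeration is sec²φ; hence true area = (apparent area) · cos²φ.
True area of national park: 130000 × cos²(60.7°) = 130000 × 0.2395 = 31130 km².
True area of wetland: 147000 × cos²(24.5°) = 147000 × 0.8280 = 121700 km².
Ratio = 31130 / 121700 ≈ 0.256.

0.256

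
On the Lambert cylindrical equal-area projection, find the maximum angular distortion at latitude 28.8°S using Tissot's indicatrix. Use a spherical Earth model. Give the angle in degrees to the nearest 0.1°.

The Lambert cylindrical equal-area projection is the cylindrical equal-area projection with its standard parallel at the equator (φ₀ = 0). For cylindrical equal-area with standard parallel φ₀, h = cos φ / cos φ₀ and k = cos φ₀ / cos φ, so h·k = 1.
At 28.8°: h = 0.8763, k = 1.141; principal scales a = 1.141, b = 0.8763.
sin(ω/2) = (a − b)/(a + b) = 0.2648/2.017 = 0.1313, so ω = 2 arcsin(0.1313) ≈ 15.1°.

15.1°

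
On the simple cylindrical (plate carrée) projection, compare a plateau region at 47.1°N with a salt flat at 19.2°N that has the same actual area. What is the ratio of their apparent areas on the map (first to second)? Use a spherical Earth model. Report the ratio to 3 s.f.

For the equirectangular projection with φ₀ = 0 (plate carrée), h = 1 along meridians and k = sec φ along parallels.
Areal scale at 47.1°: h·k = 1.000 × 1.469 = 1.469.
Areal scale at 19.2°: h·k = 1.000 × 1.059 = 1.059.
Ratio = 1.469/1.059 ≈ 1.39.

1.39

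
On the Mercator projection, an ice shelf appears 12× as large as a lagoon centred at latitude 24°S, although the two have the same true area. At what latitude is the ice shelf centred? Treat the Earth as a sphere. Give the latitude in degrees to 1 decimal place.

Mercator areal scale is sec²φ, so apparent-area ratio = sec²φ₁ / sec²φ₂ = cos²φ₂ / cos²φ₁.
cos²φ₂ / cos²φ₁ = 12  ⇒  cos φ₁ = cos 24° / √12 = 0.9135/3.464 = 0.2637.
φ₁ = arccos(0.2637) ≈ 74.7°.

74.7°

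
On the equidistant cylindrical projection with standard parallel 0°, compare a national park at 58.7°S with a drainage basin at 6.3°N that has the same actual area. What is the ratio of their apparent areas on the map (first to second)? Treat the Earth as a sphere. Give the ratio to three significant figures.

1.91

For the equirectangular projection with φ₀ = 0 (plate carrée), h = 1 along meridians and k = sec φ along parallels.
Areal scale at 58.7°: h·k = 1.000 × 1.925 = 1.925.
Areal scale at 6.3°: h·k = 1.000 × 1.006 = 1.006.
Ratio = 1.925/1.006 ≈ 1.91.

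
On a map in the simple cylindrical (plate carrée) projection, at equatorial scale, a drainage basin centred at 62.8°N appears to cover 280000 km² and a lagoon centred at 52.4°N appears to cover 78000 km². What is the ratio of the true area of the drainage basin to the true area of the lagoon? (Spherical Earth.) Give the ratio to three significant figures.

On the plate carrée, areal scale = h·k = 1 × sec φ, so true area = apparent × cos φ.
True area of drainage basin: 280000 × cos(62.8°) = 280000 × 0.4571 = 128000 km².
True area of lagoon: 78000 × cos(52.4°) = 78000 × 0.6101 = 47590 km².
Ratio = 128000 / 47590 ≈ 2.69.

2.69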